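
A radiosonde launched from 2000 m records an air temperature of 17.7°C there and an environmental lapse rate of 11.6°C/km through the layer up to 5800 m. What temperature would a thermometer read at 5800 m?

Environmental to 5800 m: -11.6 × 3.8 km = -44.08°C, so T = -26.38°C.

-26.38°C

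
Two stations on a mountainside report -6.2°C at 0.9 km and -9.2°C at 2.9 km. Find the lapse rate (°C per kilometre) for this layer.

1.5°C/km

Γ = −ΔT/Δz = (-6.2 − (-9.2)) / (2900 − 900) m
  = 3°C / 2 km = 1.5°C/km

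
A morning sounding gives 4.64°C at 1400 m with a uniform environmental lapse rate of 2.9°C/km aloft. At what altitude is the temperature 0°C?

3000 m

Height above start = (4.64 − 0) / 2.9 = 1.6 km
Altitude = 1400 m + 1600 m = 3000 m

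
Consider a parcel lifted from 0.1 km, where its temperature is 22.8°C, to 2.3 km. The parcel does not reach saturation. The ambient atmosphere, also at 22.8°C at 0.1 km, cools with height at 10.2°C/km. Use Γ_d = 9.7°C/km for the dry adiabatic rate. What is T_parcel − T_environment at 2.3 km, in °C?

Parcel:
  100 → 2300 m (dry, 9.7°C/km): ΔT = -9.7 × 2.2 = -21.34°C → T = 1.46°C
Environment:
  100 → 2300 m (environment, 10.2°C/km): ΔT = -10.2 × 2.2 = -22.44°C → T = 0.36°C
T_parcel − T_env = 1.46 − 0.36 = +1.1°C

+1.1°C (parcel warmer than environment)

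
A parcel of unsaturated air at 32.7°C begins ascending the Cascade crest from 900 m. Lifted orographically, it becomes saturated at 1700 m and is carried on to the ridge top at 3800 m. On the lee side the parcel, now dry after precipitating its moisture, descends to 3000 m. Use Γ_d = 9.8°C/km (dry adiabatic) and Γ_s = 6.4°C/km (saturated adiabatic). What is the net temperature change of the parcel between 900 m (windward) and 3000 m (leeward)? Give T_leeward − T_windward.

From 900 m to 1700 m (dry): cools by 9.8 × 0.8 = 7.84°C, giving 24.86°C.
From 1700 m to 3800 m (saturated): cools by 6.4 × 2.1 = 13.44°C, giving 11.42°C.
From 3800 m to 3000 m (dry descent): warms by 9.8 × 0.8 = 7.84°C, giving 19.26°C.
Net change vs windward start: 19.26 − 32.7 = -13.44°C

-13.44°C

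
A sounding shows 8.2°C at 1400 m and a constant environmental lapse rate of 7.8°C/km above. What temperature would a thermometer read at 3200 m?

1400–3200 m, environmental: Δz = 1.8 km ⇒ ΔT = -14.04°C; T = -5.84°C

-5.84°C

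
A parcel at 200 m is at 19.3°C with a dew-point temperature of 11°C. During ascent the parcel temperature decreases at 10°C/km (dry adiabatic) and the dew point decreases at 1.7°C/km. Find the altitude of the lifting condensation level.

1200 m

T and T_d converge at 10 − 1.7 = 8.3°C per km
Height above start = (19.3 − 11) / 8.3 = 1 km
LCL altitude = 200 m + 1000 m = 1200 m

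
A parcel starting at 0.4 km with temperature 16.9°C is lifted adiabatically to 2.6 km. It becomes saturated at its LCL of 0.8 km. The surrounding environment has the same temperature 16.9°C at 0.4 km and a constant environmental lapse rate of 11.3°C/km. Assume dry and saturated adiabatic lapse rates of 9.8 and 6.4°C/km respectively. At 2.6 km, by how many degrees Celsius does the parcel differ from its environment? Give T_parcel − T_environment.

Parcel:
  400 → 800 m (dry, 9.8°C/km): ΔT = -9.8 × 0.4 = -3.92°C → T = 12.98°C
  800 → 2600 m (saturated, 6.4°C/km): ΔT = -6.4 × 1.8 = -11.52°C → T = 1.46°C
Environment:
  400 → 2600 m (environment, 11.3°C/km): ΔT = -11.3 × 2.2 = -24.86°C → T = -7.96°C
T_parcel − T_env = 1.46 − (-7.96) = +9.42°C

+9.42°C (parcel warmer than environment)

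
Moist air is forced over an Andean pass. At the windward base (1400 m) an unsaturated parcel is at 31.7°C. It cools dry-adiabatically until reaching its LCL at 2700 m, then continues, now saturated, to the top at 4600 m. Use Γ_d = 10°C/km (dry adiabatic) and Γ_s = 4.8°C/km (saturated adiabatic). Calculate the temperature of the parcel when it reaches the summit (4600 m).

9.58°C

1400 → 2700 m (dry, 10°C/km): ΔT = -10 × 1.3 = -13°C → T = 18.7°C
2700 → 4600 m (saturated, 4.8°C/km): ΔT = -4.8 × 1.9 = -9.12°C → T = 9.58°C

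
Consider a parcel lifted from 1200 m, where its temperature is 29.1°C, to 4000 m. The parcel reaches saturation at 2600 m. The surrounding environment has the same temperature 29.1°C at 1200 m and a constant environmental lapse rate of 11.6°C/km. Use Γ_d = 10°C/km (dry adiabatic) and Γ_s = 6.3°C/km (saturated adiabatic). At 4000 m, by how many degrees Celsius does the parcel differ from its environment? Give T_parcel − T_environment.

+9.66°C (parcel warmer than environment)

Parcel:
  Dry to 2600 m: -10 × 1.4 km = -14°C, so T = 15.1°C.
  Saturated to 4000 m: -6.3 × 1.4 km = -8.82°C, so T = 6.28°C.
Environment:
  Environment to 4000 m: -11.6 × 2.8 km = -32.48°C, so T = -3.38°C.
T_parcel − T_env = 6.28 − (-3.38) = +9.66°C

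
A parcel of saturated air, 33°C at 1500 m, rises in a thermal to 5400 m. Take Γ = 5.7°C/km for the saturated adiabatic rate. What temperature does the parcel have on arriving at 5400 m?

10.77°C

1500 → 5400 m (saturated adiabatic, 5.7°C/km): ΔT = -5.7 × 3.9 = -22.23°C → T = 10.77°C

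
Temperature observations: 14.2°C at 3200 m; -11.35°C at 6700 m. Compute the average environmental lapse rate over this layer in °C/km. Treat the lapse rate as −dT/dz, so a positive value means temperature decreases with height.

7.3°C/km

Γ = −ΔT/Δz = (14.2 − (-11.35)) / (6700 − 3200) m
  = 25.55°C / 3.5 km = 7.3°C/km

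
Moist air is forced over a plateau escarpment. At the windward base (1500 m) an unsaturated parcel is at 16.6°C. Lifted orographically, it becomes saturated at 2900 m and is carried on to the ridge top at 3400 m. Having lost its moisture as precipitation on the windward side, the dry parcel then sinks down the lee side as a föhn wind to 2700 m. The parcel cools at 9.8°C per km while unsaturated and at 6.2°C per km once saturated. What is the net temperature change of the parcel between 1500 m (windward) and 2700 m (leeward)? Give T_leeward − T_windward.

-9.96°C

Dry to 2900 m: -9.8 × 1.4 km = -13.72°C, so T = 2.88°C.
Saturated to 3400 m: -6.2 × 0.5 km = -3.1°C, so T = -0.22°C.
Dry descent to 2700 m: +9.8 × 0.7 km = +6.86°C, so T = 6.64°C.
Net change vs windward start: 6.64 − 16.6 = -9.96°C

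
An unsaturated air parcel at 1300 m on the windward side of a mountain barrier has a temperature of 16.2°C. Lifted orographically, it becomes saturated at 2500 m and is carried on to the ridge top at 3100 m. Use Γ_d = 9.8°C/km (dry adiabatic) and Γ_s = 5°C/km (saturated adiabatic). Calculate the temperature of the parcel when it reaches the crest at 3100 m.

From 1300 m to 2500 m (dry): cools by 9.8 × 1.2 = 11.76°C, giving 4.44°C.
From 2500 m to 3100 m (saturated): cools by 5 × 0.6 = 3°C, giving 1.44°C.

1.44°C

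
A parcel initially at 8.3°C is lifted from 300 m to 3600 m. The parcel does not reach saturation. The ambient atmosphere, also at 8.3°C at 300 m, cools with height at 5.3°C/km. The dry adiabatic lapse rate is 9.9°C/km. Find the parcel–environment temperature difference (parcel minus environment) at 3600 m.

-15.18°C (parcel cooler than environment)

Parcel:
  Dry to 3600 m: -9.9 × 3.3 km = -32.67°C, so T = -24.37°C.
Environment:
  Environment to 3600 m: -5.3 × 3.3 km = -17.49°C, so T = -9.19°C.
T_parcel − T_env = -24.37 − (-9.19) = -15.18°C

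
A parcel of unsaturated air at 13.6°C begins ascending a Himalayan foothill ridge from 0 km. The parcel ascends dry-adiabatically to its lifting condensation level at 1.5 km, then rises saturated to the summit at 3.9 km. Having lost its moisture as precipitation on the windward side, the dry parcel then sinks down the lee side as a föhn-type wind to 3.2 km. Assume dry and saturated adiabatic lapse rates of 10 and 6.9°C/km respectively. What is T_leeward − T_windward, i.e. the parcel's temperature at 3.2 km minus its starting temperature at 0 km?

0–1500 m, dry: Δz = 1.5 km ⇒ ΔT = -15°C; T = -1.4°C
1500–3900 m, saturated: Δz = 2.4 km ⇒ ΔT = -16.56°C; T = -17.96°C
3900–3200 m, dry descent: Δz = 0.7 km ⇒ ΔT = +7°C; T = -10.96°C
Net change vs windward start: -10.96 − 13.6 = -24.56°C

-24.56°C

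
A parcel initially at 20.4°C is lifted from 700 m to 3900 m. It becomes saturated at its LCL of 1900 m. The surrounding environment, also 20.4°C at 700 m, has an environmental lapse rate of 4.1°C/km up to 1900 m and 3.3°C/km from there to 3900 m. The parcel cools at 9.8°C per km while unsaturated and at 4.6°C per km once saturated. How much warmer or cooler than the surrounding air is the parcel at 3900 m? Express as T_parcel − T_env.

Parcel:
  700–1900 m, dry: Δz = 1.2 km ⇒ ΔT = -11.76°C; T = 8.64°C
  1900–3900 m, saturated: Δz = 2 km ⇒ ΔT = -9.2°C; T = -0.56°C
Environment:
  700–1900 m, environment, lower layer: Δz = 1.2 km ⇒ ΔT = -4.92°C; T = 15.48°C
  1900–3900 m, environment, upper layer: Δz = 2 km ⇒ ΔT = -6.6°C; T = 8.88°C
T_parcel − T_env = -0.56 − 8.88 = -9.44°C

-9.44°C (parcel cooler than environment)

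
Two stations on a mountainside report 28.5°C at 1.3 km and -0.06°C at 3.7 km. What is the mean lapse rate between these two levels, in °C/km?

11.9°C/km

Γ = −ΔT/Δz = (28.5 − (-0.06)) / (3700 − 1300) m
  = 28.56°C / 2.4 km = 11.9°C/km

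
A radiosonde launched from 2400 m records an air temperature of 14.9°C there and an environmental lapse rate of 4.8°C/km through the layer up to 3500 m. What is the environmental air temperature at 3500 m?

9.62°C

Environmental to 3500 m: -4.8 × 1.1 km = -5.28°C, so T = 9.62°C.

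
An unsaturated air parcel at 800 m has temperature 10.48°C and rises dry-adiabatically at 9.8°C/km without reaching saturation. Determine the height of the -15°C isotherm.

Height above start = (10.48 − (-15)) / 9.8 = 2.6 km
Altitude = 800 m + 2600 m = 3400 m

3400 m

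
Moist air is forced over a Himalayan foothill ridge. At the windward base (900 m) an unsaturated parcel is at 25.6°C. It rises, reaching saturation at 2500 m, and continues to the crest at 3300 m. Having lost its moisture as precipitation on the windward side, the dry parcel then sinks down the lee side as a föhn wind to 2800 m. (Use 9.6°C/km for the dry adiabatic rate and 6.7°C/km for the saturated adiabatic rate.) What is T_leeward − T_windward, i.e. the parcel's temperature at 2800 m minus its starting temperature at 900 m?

-15.92°C

Dry to 2500 m: -9.6 × 1.6 km = -15.36°C, so T = 10.24°C.
Saturated to 3300 m: -6.7 × 0.8 km = -5.36°C, so T = 4.88°C.
Dry descent to 2800 m: +9.6 × 0.5 km = +4.8°C, so T = 9.68°C.
Net change vs windward start: 9.68 − 25.6 = -15.92°C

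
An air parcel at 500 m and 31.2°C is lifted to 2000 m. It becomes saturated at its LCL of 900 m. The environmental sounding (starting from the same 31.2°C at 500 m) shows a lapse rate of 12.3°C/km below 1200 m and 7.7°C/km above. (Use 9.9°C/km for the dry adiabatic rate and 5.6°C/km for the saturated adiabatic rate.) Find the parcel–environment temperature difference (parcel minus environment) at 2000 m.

Parcel:
  500 → 900 m (dry, 9.9°C/km): ΔT = -9.9 × 0.4 = -3.96°C → T = 27.24°C
  900 → 2000 m (saturated, 5.6°C/km): ΔT = -5.6 × 1.1 = -6.16°C → T = 21.08°C
Environment:
  500 → 1200 m (environment, lower layer, 12.3°C/km): ΔT = -12.3 × 0.7 = -8.61°C → T = 22.59°C
  1200 → 2000 m (environment, upper layer, 7.7°C/km): ΔT = -7.7 × 0.8 = -6.16°C → T = 16.43°C
T_parcel − T_env = 21.08 − 16.43 = +4.65°C

+4.65°C (parcel warmer than environment)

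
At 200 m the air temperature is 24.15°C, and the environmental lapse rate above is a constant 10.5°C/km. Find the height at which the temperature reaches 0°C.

2500 m

Height above start = (24.15 − 0) / 10.5 = 2.3 km
Altitude = 200 m + 2300 m = 2500 m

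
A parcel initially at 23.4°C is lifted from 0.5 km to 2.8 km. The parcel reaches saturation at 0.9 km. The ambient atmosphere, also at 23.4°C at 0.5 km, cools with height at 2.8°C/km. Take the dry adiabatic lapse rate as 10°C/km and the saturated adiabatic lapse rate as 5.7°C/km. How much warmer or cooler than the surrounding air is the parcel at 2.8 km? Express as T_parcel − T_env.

-8.39°C (parcel cooler than environment)

Parcel:
  500 → 900 m (dry, 10°C/km): ΔT = -10 × 0.4 = -4°C → T = 19.4°C
  900 → 2800 m (saturated, 5.7°C/km): ΔT = -5.7 × 1.9 = -10.83°C → T = 8.57°C
Environment:
  500 → 2800 m (environment, 2.8°C/km): ΔT = -2.8 × 2.3 = -6.44°C → T = 16.96°C
T_parcel − T_env = 8.57 − 16.96 = -8.39°C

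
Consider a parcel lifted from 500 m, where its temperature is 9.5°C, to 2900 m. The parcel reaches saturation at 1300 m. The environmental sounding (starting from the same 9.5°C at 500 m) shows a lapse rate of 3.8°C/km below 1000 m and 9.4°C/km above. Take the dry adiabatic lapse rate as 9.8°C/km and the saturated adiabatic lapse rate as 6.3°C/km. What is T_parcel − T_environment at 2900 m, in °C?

+1.84°C (parcel warmer than environment)

Parcel:
  From 500 m to 1300 m (dry): cools by 9.8 × 0.8 = 7.84°C, giving 1.66°C.
  From 1300 m to 2900 m (saturated): cools by 6.3 × 1.6 = 10.08°C, giving -8.42°C.
Environment:
  From 500 m to 1000 m (environment, lower layer): cools by 3.8 × 0.5 = 1.9°C, giving 7.6°C.
  From 1000 m to 2900 m (environment, upper layer): cools by 9.4 × 1.9 = 17.86°C, giving -10.26°C.
T_parcel − T_env = -8.42 − (-10.26) = +1.84°C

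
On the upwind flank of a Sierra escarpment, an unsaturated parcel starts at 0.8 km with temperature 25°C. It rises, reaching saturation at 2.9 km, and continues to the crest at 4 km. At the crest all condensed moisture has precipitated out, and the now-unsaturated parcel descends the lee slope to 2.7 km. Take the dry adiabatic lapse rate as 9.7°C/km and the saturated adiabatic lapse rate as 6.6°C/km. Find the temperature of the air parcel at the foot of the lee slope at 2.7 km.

From 800 m to 2900 m (dry): cools by 9.7 × 2.1 = 20.37°C, giving 4.63°C.
From 2900 m to 4000 m (saturated): cools by 6.6 × 1.1 = 7.26°C, giving -2.63°C.
From 4000 m to 2700 m (dry descent): warms by 9.7 × 1.3 = 12.61°C, giving 9.98°C.

9.98°C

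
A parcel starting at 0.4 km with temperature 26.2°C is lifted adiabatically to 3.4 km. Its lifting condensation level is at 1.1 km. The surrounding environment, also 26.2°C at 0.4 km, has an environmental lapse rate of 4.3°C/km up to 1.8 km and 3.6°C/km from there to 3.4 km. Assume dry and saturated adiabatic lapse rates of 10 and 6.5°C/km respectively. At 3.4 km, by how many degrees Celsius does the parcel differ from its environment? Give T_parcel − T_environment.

-10.17°C (parcel cooler than environment)

Parcel:
  Dry to 1100 m: -10 × 0.7 km = -7°C, so T = 19.2°C.
  Saturated to 3400 m: -6.5 × 2.3 km = -14.95°C, so T = 4.25°C.
Environment:
  Environment, lower layer to 1800 m: -4.3 × 1.4 km = -6.02°C, so T = 20.18°C.
  Environment, upper layer to 3400 m: -3.6 × 1.6 km = -5.76°C, so T = 14.42°C.
T_parcel − T_env = 4.25 − 14.42 = -10.17°C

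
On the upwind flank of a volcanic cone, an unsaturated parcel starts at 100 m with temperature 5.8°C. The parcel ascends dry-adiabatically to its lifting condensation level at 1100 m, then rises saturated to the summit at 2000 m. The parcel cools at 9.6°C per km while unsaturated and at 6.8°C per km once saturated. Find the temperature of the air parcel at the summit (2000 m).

100–1100 m, dry: Δz = 1 km ⇒ ΔT = -9.6°C; T = -3.8°C
1100–2000 m, saturated: Δz = 0.9 km ⇒ ΔT = -6.12°C; T = -9.92°C

-9.92°C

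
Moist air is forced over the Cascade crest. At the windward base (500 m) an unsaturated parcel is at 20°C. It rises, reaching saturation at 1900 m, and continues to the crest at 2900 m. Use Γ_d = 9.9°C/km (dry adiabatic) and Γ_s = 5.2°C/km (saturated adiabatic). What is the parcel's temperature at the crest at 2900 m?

Dry to 1900 m: -9.9 × 1.4 km = -13.86°C, so T = 6.14°C.
Saturated to 2900 m: -5.2 × 1 km = -5.2°C, so T = 0.94°C.

0.94°C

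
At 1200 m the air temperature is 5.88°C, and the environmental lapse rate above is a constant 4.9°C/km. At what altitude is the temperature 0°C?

2400 m

Height above start = (5.88 − 0) / 4.9 = 1.2 km
Altitude = 1200 m + 1200 m = 2400 m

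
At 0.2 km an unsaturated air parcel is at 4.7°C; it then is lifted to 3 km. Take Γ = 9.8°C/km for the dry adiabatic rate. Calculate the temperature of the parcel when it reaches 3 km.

-22.74°C

From 200 m to 3000 m (dry adiabatic): cools by 9.8 × 2.8 = 27.44°C, giving -22.74°C.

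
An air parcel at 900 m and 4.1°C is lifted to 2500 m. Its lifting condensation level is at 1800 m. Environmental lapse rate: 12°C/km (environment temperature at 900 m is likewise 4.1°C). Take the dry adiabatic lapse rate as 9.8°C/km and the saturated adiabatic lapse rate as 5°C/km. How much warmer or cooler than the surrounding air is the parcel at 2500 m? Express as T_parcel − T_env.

+6.88°C (parcel warmer than environment)

Parcel:
  From 900 m to 1800 m (dry): cools by 9.8 × 0.9 = 8.82°C, giving -4.72°C.
  From 1800 m to 2500 m (saturated): cools by 5 × 0.7 = 3.5°C, giving -8.22°C.
Environment:
  From 900 m to 2500 m (environment): cools by 12 × 1.6 = 19.2°C, giving -15.1°C.
T_parcel − T_env = -8.22 − (-15.1) = +6.88°C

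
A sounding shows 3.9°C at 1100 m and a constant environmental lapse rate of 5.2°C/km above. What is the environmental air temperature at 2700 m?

-4.42°C

Environmental to 2700 m: -5.2 × 1.6 km = -8.32°C, so T = -4.42°C.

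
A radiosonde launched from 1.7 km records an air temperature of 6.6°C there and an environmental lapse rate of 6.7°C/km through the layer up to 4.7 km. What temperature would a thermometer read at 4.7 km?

-13.5°C

Environmental to 4700 m: -6.7 × 3 km = -20.1°C, so T = -13.5°C.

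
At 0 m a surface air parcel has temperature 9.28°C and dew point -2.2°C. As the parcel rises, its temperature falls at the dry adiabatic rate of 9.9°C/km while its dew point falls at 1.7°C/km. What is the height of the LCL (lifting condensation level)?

T and T_d converge at 9.9 − 1.7 = 8.2°C per km
Height above start = (9.28 − (-2.2)) / 8.2 = 1.4 km
LCL altitude = 0 m + 1400 m = 1400 m

1400 m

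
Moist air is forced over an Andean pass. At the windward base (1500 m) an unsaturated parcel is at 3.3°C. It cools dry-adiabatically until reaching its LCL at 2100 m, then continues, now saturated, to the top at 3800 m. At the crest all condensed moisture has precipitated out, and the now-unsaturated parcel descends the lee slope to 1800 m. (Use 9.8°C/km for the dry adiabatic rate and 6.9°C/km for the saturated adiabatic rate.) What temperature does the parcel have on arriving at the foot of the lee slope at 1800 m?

5.29°C

1500 → 2100 m (dry, 9.8°C/km): ΔT = -9.8 × 0.6 = -5.88°C → T = -2.58°C
2100 → 3800 m (saturated, 6.9°C/km): ΔT = -6.9 × 1.7 = -11.73°C → T = -14.31°C
3800 → 1800 m (dry descent, 9.8°C/km): ΔT = +9.8 × 2 = +19.6°C → T = 5.29°C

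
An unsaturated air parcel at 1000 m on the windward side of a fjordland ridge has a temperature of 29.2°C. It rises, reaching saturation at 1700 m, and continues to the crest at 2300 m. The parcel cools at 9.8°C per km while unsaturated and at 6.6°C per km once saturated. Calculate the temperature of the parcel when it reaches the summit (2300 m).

From 1000 m to 1700 m (dry): cools by 9.8 × 0.7 = 6.86°C, giving 22.34°C.
From 1700 m to 2300 m (saturated): cools by 6.6 × 0.6 = 3.96°C, giving 18.38°C.

18.38°C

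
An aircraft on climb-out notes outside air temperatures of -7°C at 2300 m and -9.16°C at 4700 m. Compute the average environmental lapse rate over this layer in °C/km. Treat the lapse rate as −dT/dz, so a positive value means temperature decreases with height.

Γ = −ΔT/Δz = (-7 − (-9.16)) / (4700 − 2300) m
  = 2.16°C / 2.4 km = 0.9°C/km

0.9°C/km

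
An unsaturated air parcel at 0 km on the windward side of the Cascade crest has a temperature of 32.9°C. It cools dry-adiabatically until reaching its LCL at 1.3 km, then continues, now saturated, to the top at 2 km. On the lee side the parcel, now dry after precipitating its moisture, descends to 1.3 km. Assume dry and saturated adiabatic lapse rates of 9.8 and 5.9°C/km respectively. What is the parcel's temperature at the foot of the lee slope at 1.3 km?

22.89°C

0–1300 m, dry: Δz = 1.3 km ⇒ ΔT = -12.74°C; T = 20.16°C
1300–2000 m, saturated: Δz = 0.7 km ⇒ ΔT = -4.13°C; T = 16.03°C
2000–1300 m, dry descent: Δz = 0.7 km ⇒ ΔT = +6.86°C; T = 22.89°C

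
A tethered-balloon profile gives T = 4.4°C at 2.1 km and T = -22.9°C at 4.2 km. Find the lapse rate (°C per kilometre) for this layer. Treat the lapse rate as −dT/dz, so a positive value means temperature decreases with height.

13°C/km

Γ = −ΔT/Δz = (4.4 − (-22.9)) / (4200 − 2100) m
  = 27.3°C / 2.1 km = 13°C/km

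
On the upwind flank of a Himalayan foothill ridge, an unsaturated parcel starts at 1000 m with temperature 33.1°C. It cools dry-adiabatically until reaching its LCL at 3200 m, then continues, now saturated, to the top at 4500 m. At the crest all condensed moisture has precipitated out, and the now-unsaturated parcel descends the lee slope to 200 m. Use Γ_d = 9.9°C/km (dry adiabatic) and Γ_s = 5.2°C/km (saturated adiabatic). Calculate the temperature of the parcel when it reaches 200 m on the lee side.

1000–3200 m, dry: Δz = 2.2 km ⇒ ΔT = -21.78°C; T = 11.32°C
3200–4500 m, saturated: Δz = 1.3 km ⇒ ΔT = -6.76°C; T = 4.56°C
4500–200 m, dry descent: Δz = 4.3 km ⇒ ΔT = +42.57°C; T = 47.13°C

47.13°C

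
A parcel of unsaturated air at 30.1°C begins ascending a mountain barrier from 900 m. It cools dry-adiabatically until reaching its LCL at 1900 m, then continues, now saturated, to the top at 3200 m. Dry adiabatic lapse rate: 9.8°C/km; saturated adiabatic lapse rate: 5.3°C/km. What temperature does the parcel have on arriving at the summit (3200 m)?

13.41°C

From 900 m to 1900 m (dry): cools by 9.8 × 1 = 9.8°C, giving 20.3°C.
From 1900 m to 3200 m (saturated): cools by 5.3 × 1.3 = 6.89°C, giving 13.41°C.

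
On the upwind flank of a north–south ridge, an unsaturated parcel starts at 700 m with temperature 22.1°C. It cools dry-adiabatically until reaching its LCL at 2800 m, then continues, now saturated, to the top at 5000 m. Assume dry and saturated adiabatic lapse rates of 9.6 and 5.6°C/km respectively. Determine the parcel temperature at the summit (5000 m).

-10.38°C

Dry to 2800 m: -9.6 × 2.1 km = -20.16°C, so T = 1.94°C.
Saturated to 5000 m: -5.6 × 2.2 km = -12.32°C, so T = -10.38°C.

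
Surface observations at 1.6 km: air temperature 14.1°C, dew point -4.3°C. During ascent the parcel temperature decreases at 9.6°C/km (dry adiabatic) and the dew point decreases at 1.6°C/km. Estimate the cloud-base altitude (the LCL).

T and T_d converge at 9.6 − 1.6 = 8°C per km
Height above start = (14.1 − (-4.3)) / 8 = 2.3 km
LCL altitude = 1600 m + 2300 m = 3900 m

3.9 km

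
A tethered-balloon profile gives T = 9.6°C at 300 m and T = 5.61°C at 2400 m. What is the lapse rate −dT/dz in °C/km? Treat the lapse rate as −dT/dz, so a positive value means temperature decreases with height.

Γ = −ΔT/Δz = (9.6 − 5.61) / (2400 − 300) m
  = 3.99°C / 2.1 km = 1.9°C/km

1.9°C/km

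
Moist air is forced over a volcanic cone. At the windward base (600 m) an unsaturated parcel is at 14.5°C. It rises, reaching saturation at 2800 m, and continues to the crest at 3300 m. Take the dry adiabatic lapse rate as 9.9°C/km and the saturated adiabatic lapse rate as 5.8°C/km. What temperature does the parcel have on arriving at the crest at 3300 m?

600–2800 m, dry: Δz = 2.2 km ⇒ ΔT = -21.78°C; T = -7.28°C
2800–3300 m, saturated: Δz = 0.5 km ⇒ ΔT = -2.9°C; T = -10.18°C

-10.18°C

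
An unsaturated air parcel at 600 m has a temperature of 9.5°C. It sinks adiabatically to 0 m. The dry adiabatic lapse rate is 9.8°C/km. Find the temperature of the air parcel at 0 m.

600–0 m, dry adiabatic: Δz = 0.6 km ⇒ ΔT = +5.88°C; T = 15.38°C

15.38°C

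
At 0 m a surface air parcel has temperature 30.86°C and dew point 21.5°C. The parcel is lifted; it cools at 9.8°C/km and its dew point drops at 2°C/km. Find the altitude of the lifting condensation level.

T and T_d converge at 9.8 − 2 = 7.8°C per km
Height above start = (30.86 − 21.5) / 7.8 = 1.2 km
LCL altitude = 0 m + 1200 m = 1200 m

1200 m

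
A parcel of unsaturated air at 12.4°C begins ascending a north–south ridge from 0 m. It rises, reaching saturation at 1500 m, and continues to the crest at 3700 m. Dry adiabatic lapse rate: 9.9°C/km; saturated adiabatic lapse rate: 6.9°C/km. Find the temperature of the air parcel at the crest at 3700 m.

-17.63°C

Dry to 1500 m: -9.9 × 1.5 km = -14.85°C, so T = -2.45°C.
Saturated to 3700 m: -6.9 × 2.2 km = -15.18°C, so T = -17.63°C.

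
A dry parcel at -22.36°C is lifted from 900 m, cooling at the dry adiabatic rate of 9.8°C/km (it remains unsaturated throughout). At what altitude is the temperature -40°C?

2700 m

Height above start = (-22.36 − (-40)) / 9.8 = 1.8 km
Altitude = 900 m + 1800 m = 2700 m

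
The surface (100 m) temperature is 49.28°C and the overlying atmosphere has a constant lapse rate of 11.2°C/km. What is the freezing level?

Height above start = (49.28 − 0) / 11.2 = 4.4 km
Altitude = 100 m + 4400 m = 4500 m

4500 m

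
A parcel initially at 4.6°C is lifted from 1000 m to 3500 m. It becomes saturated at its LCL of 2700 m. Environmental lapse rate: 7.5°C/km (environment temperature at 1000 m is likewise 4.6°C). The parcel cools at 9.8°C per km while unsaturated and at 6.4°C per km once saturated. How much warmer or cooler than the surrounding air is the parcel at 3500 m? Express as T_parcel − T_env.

Parcel:
  Dry to 2700 m: -9.8 × 1.7 km = -16.66°C, so T = -12.06°C.
  Saturated to 3500 m: -6.4 × 0.8 km = -5.12°C, so T = -17.18°C.
Environment:
  Environment to 3500 m: -7.5 × 2.5 km = -18.75°C, so T = -14.15°C.
T_parcel − T_env = -17.18 − (-14.15) = -3.03°C

-3.03°C (parcel cooler than environment)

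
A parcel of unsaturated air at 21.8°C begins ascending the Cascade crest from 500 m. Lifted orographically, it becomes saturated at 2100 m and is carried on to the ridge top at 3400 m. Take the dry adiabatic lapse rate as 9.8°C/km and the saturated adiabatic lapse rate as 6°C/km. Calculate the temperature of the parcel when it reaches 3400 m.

-1.68°C

500 → 2100 m (dry, 9.8°C/km): ΔT = -9.8 × 1.6 = -15.68°C → T = 6.12°C
2100 → 3400 m (saturated, 6°C/km): ΔT = -6 × 1.3 = -7.8°C → T = -1.68°C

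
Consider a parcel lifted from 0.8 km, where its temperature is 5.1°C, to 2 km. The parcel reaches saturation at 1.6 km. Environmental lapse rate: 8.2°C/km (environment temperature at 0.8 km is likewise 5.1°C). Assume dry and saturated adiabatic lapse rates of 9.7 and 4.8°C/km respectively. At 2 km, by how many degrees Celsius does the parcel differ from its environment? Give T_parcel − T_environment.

+0.16°C (parcel warmer than environment)

Parcel:
  800–1600 m, dry: Δz = 0.8 km ⇒ ΔT = -7.76°C; T = -2.66°C
  1600–2000 m, saturated: Δz = 0.4 km ⇒ ΔT = -1.92°C; T = -4.58°C
Environment:
  800–2000 m, environment: Δz = 1.2 km ⇒ ΔT = -9.84°C; T = -4.74°C
T_parcel − T_env = -4.58 − (-4.74) = +0.16°C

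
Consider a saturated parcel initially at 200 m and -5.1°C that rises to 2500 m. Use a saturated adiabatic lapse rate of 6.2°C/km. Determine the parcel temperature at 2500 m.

200–2500 m, saturated adiabatic: Δz = 2.3 km ⇒ ΔT = -14.26°C; T = -19.36°C

-19.36°C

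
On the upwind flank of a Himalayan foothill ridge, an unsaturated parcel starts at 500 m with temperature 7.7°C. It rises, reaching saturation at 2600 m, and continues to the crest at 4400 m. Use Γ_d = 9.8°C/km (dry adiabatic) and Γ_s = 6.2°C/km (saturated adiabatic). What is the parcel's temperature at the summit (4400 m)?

-24.04°C

From 500 m to 2600 m (dry): cools by 9.8 × 2.1 = 20.58°C, giving -12.88°C.
From 2600 m to 4400 m (saturated): cools by 6.2 × 1.8 = 11.16°C, giving -24.04°C.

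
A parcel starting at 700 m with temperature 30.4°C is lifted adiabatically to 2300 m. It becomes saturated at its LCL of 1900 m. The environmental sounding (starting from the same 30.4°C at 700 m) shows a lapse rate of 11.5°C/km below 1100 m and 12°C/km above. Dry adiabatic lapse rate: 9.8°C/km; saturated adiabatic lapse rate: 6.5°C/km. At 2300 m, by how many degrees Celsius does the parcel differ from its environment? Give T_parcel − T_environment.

Parcel:
  From 700 m to 1900 m (dry): cools by 9.8 × 1.2 = 11.76°C, giving 18.64°C.
  From 1900 m to 2300 m (saturated): cools by 6.5 × 0.4 = 2.6°C, giving 16.04°C.
Environment:
  From 700 m to 1100 m (environment, lower layer): cools by 11.5 × 0.4 = 4.6°C, giving 25.8°C.
  From 1100 m to 2300 m (environment, upper layer): cools by 12 × 1.2 = 14.4°C, giving 11.4°C.
T_parcel − T_env = 16.04 − 11.4 = +4.64°C

+4.64°C (parcel warmer than environment)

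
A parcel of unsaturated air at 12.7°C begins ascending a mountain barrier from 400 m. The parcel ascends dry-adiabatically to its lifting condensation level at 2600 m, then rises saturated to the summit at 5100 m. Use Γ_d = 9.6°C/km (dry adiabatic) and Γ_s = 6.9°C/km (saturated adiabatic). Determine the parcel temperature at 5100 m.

400–2600 m, dry: Δz = 2.2 km ⇒ ΔT = -21.12°C; T = -8.42°C
2600–5100 m, saturated: Δz = 2.5 km ⇒ ΔT = -17.25°C; T = -25.67°C

-25.67°C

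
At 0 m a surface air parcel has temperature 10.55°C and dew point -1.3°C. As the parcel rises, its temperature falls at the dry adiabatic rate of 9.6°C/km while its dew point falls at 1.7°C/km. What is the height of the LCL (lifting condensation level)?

T and T_d converge at 9.6 − 1.7 = 7.9°C per km
Height above start = (10.55 − (-1.3)) / 7.9 = 1.5 km
LCL altitude = 0 m + 1500 m = 1500 m

1500 m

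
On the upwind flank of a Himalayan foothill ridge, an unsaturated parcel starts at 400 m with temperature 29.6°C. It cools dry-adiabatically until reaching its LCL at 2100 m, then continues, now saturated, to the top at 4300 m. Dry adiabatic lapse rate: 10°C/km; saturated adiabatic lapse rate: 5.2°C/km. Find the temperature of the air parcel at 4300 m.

From 400 m to 2100 m (dry): cools by 10 × 1.7 = 17°C, giving 12.6°C.
From 2100 m to 4300 m (saturated): cools by 5.2 × 2.2 = 11.44°C, giving 1.16°C.

1.16°C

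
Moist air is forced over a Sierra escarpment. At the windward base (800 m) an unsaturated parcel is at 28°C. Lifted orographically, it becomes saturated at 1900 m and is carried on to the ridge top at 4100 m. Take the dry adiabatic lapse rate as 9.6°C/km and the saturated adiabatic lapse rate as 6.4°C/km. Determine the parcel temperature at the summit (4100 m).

3.36°C

From 800 m to 1900 m (dry): cools by 9.6 × 1.1 = 10.56°C, giving 17.44°C.
From 1900 m to 4100 m (saturated): cools by 6.4 × 2.2 = 14.08°C, giving 3.36°C.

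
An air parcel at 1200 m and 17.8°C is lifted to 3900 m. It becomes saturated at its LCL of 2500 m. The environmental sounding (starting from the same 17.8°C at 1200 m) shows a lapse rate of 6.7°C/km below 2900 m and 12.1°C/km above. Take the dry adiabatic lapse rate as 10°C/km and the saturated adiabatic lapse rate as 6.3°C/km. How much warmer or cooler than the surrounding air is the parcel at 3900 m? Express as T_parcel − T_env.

Parcel:
  1200 → 2500 m (dry, 10°C/km): ΔT = -10 × 1.3 = -13°C → T = 4.8°C
  2500 → 3900 m (saturated, 6.3°C/km): ΔT = -6.3 × 1.4 = -8.82°C → T = -4.02°C
Environment:
  1200 → 2900 m (environment, lower layer, 6.7°C/km): ΔT = -6.7 × 1.7 = -11.39°C → T = 6.41°C
  2900 → 3900 m (environment, upper layer, 12.1°C/km): ΔT = -12.1 × 1 = -12.1°C → T = -5.69°C
T_parcel − T_env = -4.02 − (-5.69) = +1.67°C

+1.67°C (parcel warmer than environment)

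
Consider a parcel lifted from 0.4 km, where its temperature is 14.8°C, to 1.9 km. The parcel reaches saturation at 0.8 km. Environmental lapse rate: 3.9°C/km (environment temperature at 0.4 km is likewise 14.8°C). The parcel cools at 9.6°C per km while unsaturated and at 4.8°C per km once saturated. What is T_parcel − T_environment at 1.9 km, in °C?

-3.27°C (parcel cooler than environment)

Parcel:
  400–800 m, dry: Δz = 0.4 km ⇒ ΔT = -3.84°C; T = 10.96°C
  800–1900 m, saturated: Δz = 1.1 km ⇒ ΔT = -5.28°C; T = 5.68°C
Environment:
  400–1900 m, environment: Δz = 1.5 km ⇒ ΔT = -5.85°C; T = 8.95°C
T_parcel − T_env = 5.68 − 8.95 = -3.27°C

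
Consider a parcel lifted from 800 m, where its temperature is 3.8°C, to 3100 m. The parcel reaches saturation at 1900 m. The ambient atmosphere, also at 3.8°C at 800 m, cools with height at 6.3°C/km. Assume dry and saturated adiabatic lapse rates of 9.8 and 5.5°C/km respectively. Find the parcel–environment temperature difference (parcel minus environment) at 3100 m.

-2.89°C (parcel cooler than environment)

Parcel:
  Dry to 1900 m: -9.8 × 1.1 km = -10.78°C, so T = -6.98°C.
  Saturated to 3100 m: -5.5 × 1.2 km = -6.6°C, so T = -13.58°C.
Environment:
  Environment to 3100 m: -6.3 × 2.3 km = -14.49°C, so T = -10.69°C.
T_parcel − T_env = -13.58 − (-10.69) = -2.89°C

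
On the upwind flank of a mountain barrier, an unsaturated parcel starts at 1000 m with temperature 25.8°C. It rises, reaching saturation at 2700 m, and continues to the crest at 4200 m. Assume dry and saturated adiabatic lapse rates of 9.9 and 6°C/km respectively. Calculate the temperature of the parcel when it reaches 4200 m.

-0.03°C

1000–2700 m, dry: Δz = 1.7 km ⇒ ΔT = -16.83°C; T = 8.97°C
2700–4200 m, saturated: Δz = 1.5 km ⇒ ΔT = -9°C; T = -0.03°C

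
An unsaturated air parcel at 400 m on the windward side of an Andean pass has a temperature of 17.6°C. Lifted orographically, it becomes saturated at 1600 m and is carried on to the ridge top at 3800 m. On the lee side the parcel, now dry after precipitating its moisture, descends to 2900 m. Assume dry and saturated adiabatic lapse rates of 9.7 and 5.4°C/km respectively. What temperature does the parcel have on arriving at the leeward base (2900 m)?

2.81°C

Dry to 1600 m: -9.7 × 1.2 km = -11.64°C, so T = 5.96°C.
Saturated to 3800 m: -5.4 × 2.2 km = -11.88°C, so T = -5.92°C.
Dry descent to 2900 m: +9.7 × 0.9 km = +8.73°C, so T = 2.81°C.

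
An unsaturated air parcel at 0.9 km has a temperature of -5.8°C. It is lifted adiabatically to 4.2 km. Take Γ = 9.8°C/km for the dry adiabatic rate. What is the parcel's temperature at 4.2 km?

-38.14°C

900–4200 m, dry adiabatic: Δz = 3.3 km ⇒ ΔT = -32.34°C; T = -38.14°C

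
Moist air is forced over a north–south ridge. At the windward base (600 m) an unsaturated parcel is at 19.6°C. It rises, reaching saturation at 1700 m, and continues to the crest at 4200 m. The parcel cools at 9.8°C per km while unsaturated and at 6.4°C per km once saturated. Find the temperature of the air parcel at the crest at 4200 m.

600–1700 m, dry: Δz = 1.1 km ⇒ ΔT = -10.78°C; T = 8.82°C
1700–4200 m, saturated: Δz = 2.5 km ⇒ ΔT = -16°C; T = -7.18°C

-7.18°C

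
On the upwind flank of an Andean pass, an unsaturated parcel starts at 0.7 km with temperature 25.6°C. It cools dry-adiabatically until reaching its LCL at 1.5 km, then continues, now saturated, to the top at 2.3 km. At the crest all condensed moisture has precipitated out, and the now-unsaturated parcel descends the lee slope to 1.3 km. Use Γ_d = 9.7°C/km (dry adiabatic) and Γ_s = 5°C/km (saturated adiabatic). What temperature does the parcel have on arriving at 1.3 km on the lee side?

23.54°C

Dry to 1500 m: -9.7 × 0.8 km = -7.76°C, so T = 17.84°C.
Saturated to 2300 m: -5 × 0.8 km = -4°C, so T = 13.84°C.
Dry descent to 1300 m: +9.7 × 1 km = +9.7°C, so T = 23.54°C.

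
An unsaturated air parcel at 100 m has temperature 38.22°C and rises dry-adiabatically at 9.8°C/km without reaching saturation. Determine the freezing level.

4000 m

Height above start = (38.22 − 0) / 9.8 = 3.9 km
Altitude = 100 m + 3900 m = 4000 m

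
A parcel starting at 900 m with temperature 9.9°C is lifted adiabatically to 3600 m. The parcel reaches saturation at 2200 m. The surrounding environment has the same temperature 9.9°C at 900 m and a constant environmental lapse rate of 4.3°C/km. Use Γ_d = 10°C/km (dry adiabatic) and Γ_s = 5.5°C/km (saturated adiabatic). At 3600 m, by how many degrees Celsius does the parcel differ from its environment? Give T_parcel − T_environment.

Parcel:
  900 → 2200 m (dry, 10°C/km): ΔT = -10 × 1.3 = -13°C → T = -3.1°C
  2200 → 3600 m (saturated, 5.5°C/km): ΔT = -5.5 × 1.4 = -7.7°C → T = -10.8°C
Environment:
  900 → 3600 m (environment, 4.3°C/km): ΔT = -4.3 × 2.7 = -11.61°C → T = -1.71°C
T_parcel − T_env = -10.8 − (-1.71) = -9.09°C

-9.09°C (parcel cooler than environment)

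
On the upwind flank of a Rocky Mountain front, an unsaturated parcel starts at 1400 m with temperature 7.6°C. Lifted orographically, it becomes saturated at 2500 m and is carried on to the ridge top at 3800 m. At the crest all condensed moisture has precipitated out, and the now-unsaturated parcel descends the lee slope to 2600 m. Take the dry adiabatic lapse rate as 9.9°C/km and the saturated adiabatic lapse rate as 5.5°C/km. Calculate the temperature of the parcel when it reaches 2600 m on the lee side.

1.44°C

1400–2500 m, dry: Δz = 1.1 km ⇒ ΔT = -10.89°C; T = -3.29°C
2500–3800 m, saturated: Δz = 1.3 km ⇒ ΔT = -7.15°C; T = -10.44°C
3800–2600 m, dry descent: Δz = 1.2 km ⇒ ΔT = +11.88°C; T = 1.44°C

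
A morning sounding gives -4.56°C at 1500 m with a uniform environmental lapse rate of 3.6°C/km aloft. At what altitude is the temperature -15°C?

Height above start = (-4.56 − (-15)) / 3.6 = 2.9 km
Altitude = 1500 m + 2900 m = 4400 m

4400 m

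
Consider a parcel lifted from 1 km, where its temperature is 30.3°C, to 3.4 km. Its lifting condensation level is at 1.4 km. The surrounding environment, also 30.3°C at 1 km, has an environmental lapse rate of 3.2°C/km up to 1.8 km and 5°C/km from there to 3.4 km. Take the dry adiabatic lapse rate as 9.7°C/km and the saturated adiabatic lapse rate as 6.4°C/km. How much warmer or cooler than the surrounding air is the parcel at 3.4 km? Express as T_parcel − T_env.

-6.12°C (parcel cooler than environment)

Parcel:
  1000 → 1400 m (dry, 9.7°C/km): ΔT = -9.7 × 0.4 = -3.88°C → T = 26.42°C
  1400 → 3400 m (saturated, 6.4°C/km): ΔT = -6.4 × 2 = -12.8°C → T = 13.62°C
Environment:
  1000 → 1800 m (environment, lower layer, 3.2°C/km): ΔT = -3.2 × 0.8 = -2.56°C → T = 27.74°C
  1800 → 3400 m (environment, upper layer, 5°C/km): ΔT = -5 × 1.6 = -8°C → T = 19.74°C
T_parcel − T_env = 13.62 − 19.74 = -6.12°C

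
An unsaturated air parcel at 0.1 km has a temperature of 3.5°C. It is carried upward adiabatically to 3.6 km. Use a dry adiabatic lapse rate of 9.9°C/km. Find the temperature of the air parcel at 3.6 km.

Dry adiabatic to 3600 m: -9.9 × 3.5 km = -34.65°C, so T = -31.15°C.

-31.15°C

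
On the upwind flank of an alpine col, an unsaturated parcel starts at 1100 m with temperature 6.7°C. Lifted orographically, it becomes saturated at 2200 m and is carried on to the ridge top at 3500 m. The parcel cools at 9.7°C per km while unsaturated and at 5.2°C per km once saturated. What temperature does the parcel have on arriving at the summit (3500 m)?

-10.73°C

1100 → 2200 m (dry, 9.7°C/km): ΔT = -9.7 × 1.1 = -10.67°C → T = -3.97°C
2200 → 3500 m (saturated, 5.2°C/km): ΔT = -5.2 × 1.3 = -6.76°C → T = -10.73°C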